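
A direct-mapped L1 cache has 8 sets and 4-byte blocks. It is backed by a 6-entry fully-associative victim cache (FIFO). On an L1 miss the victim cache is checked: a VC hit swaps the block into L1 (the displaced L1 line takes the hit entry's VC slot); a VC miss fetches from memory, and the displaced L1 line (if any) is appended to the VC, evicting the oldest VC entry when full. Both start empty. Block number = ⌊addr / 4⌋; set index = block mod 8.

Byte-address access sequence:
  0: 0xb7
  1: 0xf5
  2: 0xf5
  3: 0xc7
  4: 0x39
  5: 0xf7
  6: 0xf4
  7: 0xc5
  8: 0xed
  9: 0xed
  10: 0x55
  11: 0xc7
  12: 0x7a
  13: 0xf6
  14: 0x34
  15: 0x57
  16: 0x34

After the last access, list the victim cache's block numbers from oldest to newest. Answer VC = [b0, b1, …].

VC = [45, 21, 14, 61]

0: 0xb7 (blk 45, set 5) → MISS  vc=[]
1: 0xf5 (blk 61, set 5) → MISS  vc=[45]
2: 0xf5 (blk 61, set 5) → L1-HIT  vc=[45]
3: 0xc7 (blk 49, set 1) → MISS  vc=[45]
4: 0x39 (blk 14, set 6) → MISS  vc=[45]
5: 0xf7 (blk 61, set 5) → L1-HIT  vc=[45]
6: 0xf4 (blk 61, set 5) → L1-HIT  vc=[45]
7: 0xc5 (blk 49, set 1) → L1-HIT  vc=[45]
8: 0xed (blk 59, set 3) → MISS  vc=[45]
9: 0xed (blk 59, set 3) → L1-HIT  vc=[45]
10: 0x55 (blk 21, set 5) → MISS  vc=[45, 61]
11: 0xc7 (blk 49, set 1) → L1-HIT  vc=[45, 61]
12: 0x7a (blk 30, set 6) → MISS  vc=[45, 61, 14]
13: 0xf6 (blk 61, set 5) → VC-HIT  vc=[45, 21, 14]
14: 0x34 (blk 13, set 5) → MISS  vc=[45, 21, 14, 61]
15: 0x57 (blk 21, set 5) → VC-HIT  vc=[45, 13, 14, 61]
16: 0x34 (blk 13, set 5) → VC-HIT  vc=[45, 21, 14, 61]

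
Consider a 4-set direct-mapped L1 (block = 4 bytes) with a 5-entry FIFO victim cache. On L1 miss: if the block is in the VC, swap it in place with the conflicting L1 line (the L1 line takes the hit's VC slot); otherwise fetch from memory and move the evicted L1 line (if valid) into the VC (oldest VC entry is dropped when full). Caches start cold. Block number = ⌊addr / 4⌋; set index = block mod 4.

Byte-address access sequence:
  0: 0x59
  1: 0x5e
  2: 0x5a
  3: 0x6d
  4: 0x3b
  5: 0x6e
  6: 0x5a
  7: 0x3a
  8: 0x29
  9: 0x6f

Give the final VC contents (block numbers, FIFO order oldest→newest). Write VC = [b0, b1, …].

VC = [23, 22, 14]

#0 0x59→b22/s2 MISS; vc=[]
#1 0x5e→b23/s3 MISS; vc=[]
#2 0x5a→b22/s2 L1-HIT; vc=[]
#3 0x6d→b27/s3 MISS; vc=[23]
#4 0x3b→b14/s2 MISS; vc=[23,22]
#5 0x6e→b27/s3 L1-HIT; vc=[23,22]
#6 0x5a→b22/s2 VC-HIT; vc=[23,14]
#7 0x3a→b14/s2 VC-HIT; vc=[23,22]
#8 0x29→b10/s2 MISS; vc=[23,22,14]
#9 0x6f→b27/s3 L1-HIT; vc=[23,22,14]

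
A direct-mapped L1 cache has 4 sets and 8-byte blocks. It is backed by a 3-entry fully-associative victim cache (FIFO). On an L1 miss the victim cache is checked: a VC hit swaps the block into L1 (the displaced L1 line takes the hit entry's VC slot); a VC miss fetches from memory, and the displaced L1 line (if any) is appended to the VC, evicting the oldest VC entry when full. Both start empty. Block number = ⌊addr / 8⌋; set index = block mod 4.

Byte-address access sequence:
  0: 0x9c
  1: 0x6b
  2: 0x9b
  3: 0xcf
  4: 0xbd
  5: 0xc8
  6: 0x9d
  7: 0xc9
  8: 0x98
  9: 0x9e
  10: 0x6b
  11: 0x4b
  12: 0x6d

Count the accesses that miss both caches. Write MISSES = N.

0: 0x9c (blk 19, set 3) → MISS  vc=[]
1: 0x6b (blk 13, set 1) → MISS  vc=[]
2: 0x9b (blk 19, set 3) → L1-HIT  vc=[]
3: 0xcf (blk 25, set 1) → MISS  vc=[13]
4: 0xbd (blk 23, set 3) → MISS  vc=[13, 19]
5: 0xc8 (blk 25, set 1) → L1-HIT  vc=[13, 19]
6: 0x9d (blk 19, set 3) → VC-HIT  vc=[13, 23]
7: 0xc9 (blk 25, set 1) → L1-HIT  vc=[13, 23]
8: 0x98 (blk 19, set 3) → L1-HIT  vc=[13, 23]
9: 0x9e (blk 19, set 3) → L1-HIT  vc=[13, 23]
10: 0x6b (blk 13, set 1) → VC-HIT  vc=[25, 23]
11: 0x4b (blk 9, set 1) → MISS  vc=[25, 23, 13]
12: 0x6d (blk 13, set 1) → VC-HIT  vc=[25, 23, 9]

MISSES = 5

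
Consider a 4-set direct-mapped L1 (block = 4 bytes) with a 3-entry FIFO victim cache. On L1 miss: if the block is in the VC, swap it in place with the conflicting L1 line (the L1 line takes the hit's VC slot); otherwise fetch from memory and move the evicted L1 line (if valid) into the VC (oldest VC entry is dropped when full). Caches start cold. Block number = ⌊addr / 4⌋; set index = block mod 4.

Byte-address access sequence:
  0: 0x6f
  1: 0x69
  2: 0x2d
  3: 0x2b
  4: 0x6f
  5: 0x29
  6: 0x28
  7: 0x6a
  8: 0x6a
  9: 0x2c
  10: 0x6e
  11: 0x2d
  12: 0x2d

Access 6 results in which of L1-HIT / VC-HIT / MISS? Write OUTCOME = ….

OUTCOME = L1-HIT

#0 0x6f→b27/s3 MISS; vc=[]
#1 0x69→b26/s2 MISS; vc=[]
#2 0x2d→b11/s3 MISS; vc=[27]
#3 0x2b→b10/s2 MISS; vc=[27,26]
#4 0x6f→b27/s3 VC-HIT; vc=[11,26]
#5 0x29→b10/s2 L1-HIT; vc=[11,26]
#6 0x28→b10/s2 L1-HIT; vc=[11,26]
#7 0x6a→b26/s2 VC-HIT; vc=[11,10]
#8 0x6a→b26/s2 L1-HIT; vc=[11,10]
#9 0x2c→b11/s3 VC-HIT; vc=[27,10]
#10 0x6e→b27/s3 VC-HIT; vc=[11,10]
#11 0x2d→b11/s3 VC-HIT; vc=[27,10]
#12 0x2d→b11/s3 L1-HIT; vc=[27,10]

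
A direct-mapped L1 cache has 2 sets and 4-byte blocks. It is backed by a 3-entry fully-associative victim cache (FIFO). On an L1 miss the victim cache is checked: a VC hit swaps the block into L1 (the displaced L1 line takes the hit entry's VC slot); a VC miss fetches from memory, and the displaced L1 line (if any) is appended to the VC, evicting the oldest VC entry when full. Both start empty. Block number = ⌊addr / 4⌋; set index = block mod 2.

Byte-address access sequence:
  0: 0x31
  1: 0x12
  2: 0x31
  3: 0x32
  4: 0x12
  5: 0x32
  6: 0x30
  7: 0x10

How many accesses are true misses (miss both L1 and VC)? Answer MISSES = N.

MISSES = 2

0: 0x31 (blk 12, set 0) → MISS  vc=[]
1: 0x12 (blk 4, set 0) → MISS  vc=[12]
2: 0x31 (blk 12, set 0) → VC-HIT  vc=[4]
3: 0x32 (blk 12, set 0) → L1-HIT  vc=[4]
4: 0x12 (blk 4, set 0) → VC-HIT  vc=[12]
5: 0x32 (blk 12, set 0) → VC-HIT  vc=[4]
6: 0x30 (blk 12, set 0) → L1-HIT  vc=[4]
7: 0x10 (blk 4, set 0) → VC-HIT  vc=[12]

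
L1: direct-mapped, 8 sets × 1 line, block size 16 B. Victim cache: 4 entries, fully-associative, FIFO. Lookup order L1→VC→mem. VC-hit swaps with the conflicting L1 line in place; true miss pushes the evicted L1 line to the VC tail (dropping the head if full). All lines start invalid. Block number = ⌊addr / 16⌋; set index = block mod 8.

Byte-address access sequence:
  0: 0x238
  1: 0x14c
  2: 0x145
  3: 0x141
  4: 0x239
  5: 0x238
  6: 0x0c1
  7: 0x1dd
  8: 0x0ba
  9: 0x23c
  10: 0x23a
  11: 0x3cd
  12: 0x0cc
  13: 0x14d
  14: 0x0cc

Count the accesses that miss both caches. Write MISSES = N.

#0 0x238→b35/s3 MISS; vc=[]
#1 0x14c→b20/s4 MISS; vc=[]
#2 0x145→b20/s4 L1-HIT; vc=[]
#3 0x141→b20/s4 L1-HIT; vc=[]
#4 0x239→b35/s3 L1-HIT; vc=[]
#5 0x238→b35/s3 L1-HIT; vc=[]
#6 0xc1→b12/s4 MISS; vc=[20]
#7 0x1dd→b29/s5 MISS; vc=[20]
#8 0xba→b11/s3 MISS; vc=[20,35]
#9 0x23c→b35/s3 VC-HIT; vc=[20,11]
#10 0x23a→b35/s3 L1-HIT; vc=[20,11]
#11 0x3cd→b60/s4 MISS; vc=[20,11,12]
#12 0xcc→b12/s4 VC-HIT; vc=[20,11,60]
#13 0x14d→b20/s4 VC-HIT; vc=[12,11,60]
#14 0xcc→b12/s4 VC-HIT; vc=[20,11,60]

MISSES = 6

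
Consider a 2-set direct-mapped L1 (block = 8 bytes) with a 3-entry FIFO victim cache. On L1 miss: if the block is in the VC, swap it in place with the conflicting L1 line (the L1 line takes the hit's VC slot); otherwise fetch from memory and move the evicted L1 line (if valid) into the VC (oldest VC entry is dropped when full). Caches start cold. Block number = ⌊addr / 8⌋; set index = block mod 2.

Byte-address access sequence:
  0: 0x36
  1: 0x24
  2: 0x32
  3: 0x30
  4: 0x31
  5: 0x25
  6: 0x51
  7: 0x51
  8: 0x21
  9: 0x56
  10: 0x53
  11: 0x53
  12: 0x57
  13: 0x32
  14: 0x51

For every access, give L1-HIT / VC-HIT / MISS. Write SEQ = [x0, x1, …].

SEQ = [MISS, MISS, VC-HIT, L1-HIT, L1-HIT, VC-HIT, MISS, L1-HIT, VC-HIT, VC-HIT, L1-HIT, L1-HIT, L1-HIT, VC-HIT, VC-HIT]

#0 0x36→b6/s0 MISS; vc=[]
#1 0x24→b4/s0 MISS; vc=[6]
#2 0x32→b6/s0 VC-HIT; vc=[4]
#3 0x30→b6/s0 L1-HIT; vc=[4]
#4 0x31→b6/s0 L1-HIT; vc=[4]
#5 0x25→b4/s0 VC-HIT; vc=[6]
#6 0x51→b10/s0 MISS; vc=[6,4]
#7 0x51→b10/s0 L1-HIT; vc=[6,4]
#8 0x21→b4/s0 VC-HIT; vc=[6,10]
#9 0x56→b10/s0 VC-HIT; vc=[6,4]
#10 0x53→b10/s0 L1-HIT; vc=[6,4]
#11 0x53→b10/s0 L1-HIT; vc=[6,4]
#12 0x57→b10/s0 L1-HIT; vc=[6,4]
#13 0x32→b6/s0 VC-HIT; vc=[10,4]
#14 0x51→b10/s0 VC-HIT; vc=[6,4]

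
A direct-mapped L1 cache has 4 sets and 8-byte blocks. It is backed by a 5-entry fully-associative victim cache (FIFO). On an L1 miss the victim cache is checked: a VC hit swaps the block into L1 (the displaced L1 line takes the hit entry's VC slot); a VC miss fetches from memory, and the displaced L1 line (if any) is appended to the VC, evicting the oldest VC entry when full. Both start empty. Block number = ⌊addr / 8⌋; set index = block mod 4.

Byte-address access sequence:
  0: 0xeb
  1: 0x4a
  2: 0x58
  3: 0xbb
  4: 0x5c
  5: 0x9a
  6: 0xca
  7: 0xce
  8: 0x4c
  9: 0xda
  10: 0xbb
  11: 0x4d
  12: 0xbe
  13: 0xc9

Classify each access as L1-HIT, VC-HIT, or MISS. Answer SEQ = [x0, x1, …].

SEQ = [MISS, MISS, MISS, MISS, VC-HIT, MISS, MISS, L1-HIT, VC-HIT, MISS, VC-HIT, L1-HIT, L1-HIT, VC-HIT]

  [0] addr=0xeb blk=29 s=1: MISS | VC []
  [1] addr=0x4a blk=9 s=1: MISS | VC [29]
  [2] addr=0x58 blk=11 s=3: MISS | VC [29]
  [3] addr=0xbb blk=23 s=3: MISS | VC [29, 11]
  [4] addr=0x5c blk=11 s=3: VC-HIT | VC [29, 23]
  [5] addr=0x9a blk=19 s=3: MISS | VC [29, 23, 11]
  [6] addr=0xca blk=25 s=1: MISS | VC [29, 23, 11, 9]
  [7] addr=0xce blk=25 s=1: L1-HIT | VC [29, 23, 11, 9]
  [8] addr=0x4c blk=9 s=1: VC-HIT | VC [29, 23, 11, 25]
  [9] addr=0xda blk=27 s=3: MISS | VC [29, 23, 11, 25, 19]
  [10] addr=0xbb blk=23 s=3: VC-HIT | VC [29, 27, 11, 25, 19]
  [11] addr=0x4d blk=9 s=1: L1-HIT | VC [29, 27, 11, 25, 19]
  [12] addr=0xbe blk=23 s=3: L1-HIT | VC [29, 27, 11, 25, 19]
  [13] addr=0xc9 blk=25 s=1: VC-HIT | VC [29, 27, 11, 9, 19]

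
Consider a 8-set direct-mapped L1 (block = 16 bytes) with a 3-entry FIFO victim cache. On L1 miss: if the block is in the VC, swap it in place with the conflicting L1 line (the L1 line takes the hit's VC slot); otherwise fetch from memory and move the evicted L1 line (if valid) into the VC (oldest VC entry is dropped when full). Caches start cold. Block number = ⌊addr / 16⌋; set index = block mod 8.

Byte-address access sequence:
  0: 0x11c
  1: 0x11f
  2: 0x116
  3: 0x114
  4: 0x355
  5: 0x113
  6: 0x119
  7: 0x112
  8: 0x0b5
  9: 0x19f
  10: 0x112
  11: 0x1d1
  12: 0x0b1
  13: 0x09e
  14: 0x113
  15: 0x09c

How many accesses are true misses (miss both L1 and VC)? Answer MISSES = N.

0: 0x11c (blk 17, set 1) → MISS  vc=[]
1: 0x11f (blk 17, set 1) → L1-HIT  vc=[]
2: 0x116 (blk 17, set 1) → L1-HIT  vc=[]
3: 0x114 (blk 17, set 1) → L1-HIT  vc=[]
4: 0x355 (blk 53, set 5) → MISS  vc=[]
5: 0x113 (blk 17, set 1) → L1-HIT  vc=[]
6: 0x119 (blk 17, set 1) → L1-HIT  vc=[]
7: 0x112 (blk 17, set 1) → L1-HIT  vc=[]
8: 0xb5 (blk 11, set 3) → MISS  vc=[]
9: 0x19f (blk 25, set 1) → MISS  vc=[17]
10: 0x112 (blk 17, set 1) → VC-HIT  vc=[25]
11: 0x1d1 (blk 29, set 5) → MISS  vc=[25, 53]
12: 0xb1 (blk 11, set 3) → L1-HIT  vc=[25, 53]
13: 0x9e (blk 9, set 1) → MISS  vc=[25, 53, 17]
14: 0x113 (blk 17, set 1) → VC-HIT  vc=[25, 53, 9]
15: 0x9c (blk 9, set 1) → VC-HIT  vc=[25, 53, 17]

MISSES = 6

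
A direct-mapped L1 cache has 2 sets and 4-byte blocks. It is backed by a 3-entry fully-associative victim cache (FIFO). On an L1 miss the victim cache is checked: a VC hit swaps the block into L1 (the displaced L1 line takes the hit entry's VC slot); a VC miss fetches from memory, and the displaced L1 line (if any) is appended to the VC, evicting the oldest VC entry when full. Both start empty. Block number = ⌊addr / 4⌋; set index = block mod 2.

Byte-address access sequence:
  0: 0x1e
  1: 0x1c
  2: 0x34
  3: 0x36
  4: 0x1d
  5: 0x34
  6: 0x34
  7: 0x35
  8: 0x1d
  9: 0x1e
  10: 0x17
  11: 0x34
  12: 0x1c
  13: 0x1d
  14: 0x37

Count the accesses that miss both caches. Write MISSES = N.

#0 0x1e→b7/s1 MISS; vc=[]
#1 0x1c→b7/s1 L1-HIT; vc=[]
#2 0x34→b13/s1 MISS; vc=[7]
#3 0x36→b13/s1 L1-HIT; vc=[7]
#4 0x1d→b7/s1 VC-HIT; vc=[13]
#5 0x34→b13/s1 VC-HIT; vc=[7]
#6 0x34→b13/s1 L1-HIT; vc=[7]
#7 0x35→b13/s1 L1-HIT; vc=[7]
#8 0x1d→b7/s1 VC-HIT; vc=[13]
#9 0x1e→b7/s1 L1-HIT; vc=[13]
#10 0x17→b5/s1 MISS; vc=[13,7]
#11 0x34→b13/s1 VC-HIT; vc=[5,7]
#12 0x1c→b7/s1 VC-HIT; vc=[5,13]
#13 0x1d→b7/s1 L1-HIT; vc=[5,13]
#14 0x37→b13/s1 VC-HIT; vc=[5,7]

MISSES = 3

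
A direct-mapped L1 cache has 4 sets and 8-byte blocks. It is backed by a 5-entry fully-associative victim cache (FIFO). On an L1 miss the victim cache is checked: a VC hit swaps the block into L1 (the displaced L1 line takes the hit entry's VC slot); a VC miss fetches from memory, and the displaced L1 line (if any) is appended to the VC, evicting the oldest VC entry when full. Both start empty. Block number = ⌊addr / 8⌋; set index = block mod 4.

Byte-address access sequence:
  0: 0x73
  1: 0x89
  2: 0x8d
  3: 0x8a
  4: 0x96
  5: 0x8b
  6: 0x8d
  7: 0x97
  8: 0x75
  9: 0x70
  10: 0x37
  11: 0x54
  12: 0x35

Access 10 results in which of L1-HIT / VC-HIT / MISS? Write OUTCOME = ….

0: 0x73 (blk 14, set 2) → MISS  vc=[]
1: 0x89 (blk 17, set 1) → MISS  vc=[]
2: 0x8d (blk 17, set 1) → L1-HIT  vc=[]
3: 0x8a (blk 17, set 1) → L1-HIT  vc=[]
4: 0x96 (blk 18, set 2) → MISS  vc=[14]
5: 0x8b (blk 17, set 1) → L1-HIT  vc=[14]
6: 0x8d (blk 17, set 1) → L1-HIT  vc=[14]
7: 0x97 (blk 18, set 2) → L1-HIT  vc=[14]
8: 0x75 (blk 14, set 2) → VC-HIT  vc=[18]
9: 0x70 (blk 14, set 2) → L1-HIT  vc=[18]
10: 0x37 (blk 6, set 2) → MISS  vc=[18, 14]
11: 0x54 (blk 10, set 2) → MISS  vc=[18, 14, 6]
12: 0x35 (blk 6, set 2) → VC-HIT  vc=[18, 14, 10]

OUTCOME = MISS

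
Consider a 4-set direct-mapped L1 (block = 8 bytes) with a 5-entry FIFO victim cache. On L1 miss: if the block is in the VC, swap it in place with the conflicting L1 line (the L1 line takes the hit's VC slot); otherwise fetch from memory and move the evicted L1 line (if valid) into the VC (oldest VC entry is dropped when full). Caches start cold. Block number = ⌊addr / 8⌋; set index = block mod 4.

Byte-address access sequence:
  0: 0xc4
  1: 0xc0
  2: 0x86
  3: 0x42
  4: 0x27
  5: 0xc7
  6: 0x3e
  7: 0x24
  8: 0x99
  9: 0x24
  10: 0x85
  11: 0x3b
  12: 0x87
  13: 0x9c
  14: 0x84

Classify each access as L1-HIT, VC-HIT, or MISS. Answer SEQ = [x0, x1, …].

#0 0xc4→b24/s0 MISS; vc=[]
#1 0xc0→b24/s0 L1-HIT; vc=[]
#2 0x86→b16/s0 MISS; vc=[24]
#3 0x42→b8/s0 MISS; vc=[24,16]
#4 0x27→b4/s0 MISS; vc=[24,16,8]
#5 0xc7→b24/s0 VC-HIT; vc=[4,16,8]
#6 0x3e→b7/s3 MISS; vc=[4,16,8]
#7 0x24→b4/s0 VC-HIT; vc=[24,16,8]
#8 0x99→b19/s3 MISS; vc=[24,16,8,7]
#9 0x24→b4/s0 L1-HIT; vc=[24,16,8,7]
#10 0x85→b16/s0 VC-HIT; vc=[24,4,8,7]
#11 0x3b→b7/s3 VC-HIT; vc=[24,4,8,19]
#12 0x87→b16/s0 L1-HIT; vc=[24,4,8,19]
#13 0x9c→b19/s3 VC-HIT; vc=[24,4,8,7]
#14 0x84→b16/s0 L1-HIT; vc=[24,4,8,7]

SEQ = [MISS, L1-HIT, MISS, MISS, MISS, VC-HIT, MISS, VC-HIT, MISS, L1-HIT, VC-HIT, VC-HIT, L1-HIT, VC-HIT, L1-HIT]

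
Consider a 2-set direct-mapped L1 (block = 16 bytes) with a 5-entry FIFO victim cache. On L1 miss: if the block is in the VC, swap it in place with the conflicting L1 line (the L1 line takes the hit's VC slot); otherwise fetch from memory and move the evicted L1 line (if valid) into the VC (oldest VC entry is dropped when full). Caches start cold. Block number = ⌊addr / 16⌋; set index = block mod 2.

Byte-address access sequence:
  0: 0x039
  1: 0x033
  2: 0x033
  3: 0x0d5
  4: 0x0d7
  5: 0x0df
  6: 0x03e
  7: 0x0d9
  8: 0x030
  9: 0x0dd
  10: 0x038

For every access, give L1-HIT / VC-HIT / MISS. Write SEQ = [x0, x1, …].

SEQ = [MISS, L1-HIT, L1-HIT, MISS, L1-HIT, L1-HIT, VC-HIT, VC-HIT, VC-HIT, VC-HIT, VC-HIT]

0: 0x39 (blk 3, set 1) → MISS  vc=[]
1: 0x33 (blk 3, set 1) → L1-HIT  vc=[]
2: 0x33 (blk 3, set 1) → L1-HIT  vc=[]
3: 0xd5 (blk 13, set 1) → MISS  vc=[3]
4: 0xd7 (blk 13, set 1) → L1-HIT  vc=[3]
5: 0xdf (blk 13, set 1) → L1-HIT  vc=[3]
6: 0x3e (blk 3, set 1) → VC-HIT  vc=[13]
7: 0xd9 (blk 13, set 1) → VC-HIT  vc=[3]
8: 0x30 (blk 3, set 1) → VC-HIT  vc=[13]
9: 0xdd (blk 13, set 1) → VC-HIT  vc=[3]
10: 0x38 (blk 3, set 1) → VC-HIT  vc=[13]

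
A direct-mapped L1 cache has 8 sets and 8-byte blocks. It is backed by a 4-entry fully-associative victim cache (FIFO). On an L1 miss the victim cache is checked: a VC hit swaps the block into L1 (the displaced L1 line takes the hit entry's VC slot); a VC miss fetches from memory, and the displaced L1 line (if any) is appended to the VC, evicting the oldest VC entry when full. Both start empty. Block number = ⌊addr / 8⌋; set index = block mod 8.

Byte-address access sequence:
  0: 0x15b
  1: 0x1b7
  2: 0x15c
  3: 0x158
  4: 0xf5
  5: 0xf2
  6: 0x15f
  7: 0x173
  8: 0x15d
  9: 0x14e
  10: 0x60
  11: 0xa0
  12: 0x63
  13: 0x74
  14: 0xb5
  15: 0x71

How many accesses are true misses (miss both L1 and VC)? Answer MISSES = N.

0: 0x15b (blk 43, set 3) → MISS  vc=[]
1: 0x1b7 (blk 54, set 6) → MISS  vc=[]
2: 0x15c (blk 43, set 3) → L1-HIT  vc=[]
3: 0x158 (blk 43, set 3) → L1-HIT  vc=[]
4: 0xf5 (blk 30, set 6) → MISS  vc=[54]
5: 0xf2 (blk 30, set 6) → L1-HIT  vc=[54]
6: 0x15f (blk 43, set 3) → L1-HIT  vc=[54]
7: 0x173 (blk 46, set 6) → MISS  vc=[54, 30]
8: 0x15d (blk 43, set 3) → L1-HIT  vc=[54, 30]
9: 0x14e (blk 41, set 1) → MISS  vc=[54, 30]
10: 0x60 (blk 12, set 4) → MISS  vc=[54, 30]
11: 0xa0 (blk 20, set 4) → MISS  vc=[54, 30, 12]
12: 0x63 (blk 12, set 4) → VC-HIT  vc=[54, 30, 20]
13: 0x74 (blk 14, set 6) → MISS  vc=[54, 30, 20, 46]
14: 0xb5 (blk 22, set 6) → MISS  vc=[30, 20, 46, 14]
15: 0x71 (blk 14, set 6) → VC-HIT  vc=[30, 20, 46, 22]

MISSES = 9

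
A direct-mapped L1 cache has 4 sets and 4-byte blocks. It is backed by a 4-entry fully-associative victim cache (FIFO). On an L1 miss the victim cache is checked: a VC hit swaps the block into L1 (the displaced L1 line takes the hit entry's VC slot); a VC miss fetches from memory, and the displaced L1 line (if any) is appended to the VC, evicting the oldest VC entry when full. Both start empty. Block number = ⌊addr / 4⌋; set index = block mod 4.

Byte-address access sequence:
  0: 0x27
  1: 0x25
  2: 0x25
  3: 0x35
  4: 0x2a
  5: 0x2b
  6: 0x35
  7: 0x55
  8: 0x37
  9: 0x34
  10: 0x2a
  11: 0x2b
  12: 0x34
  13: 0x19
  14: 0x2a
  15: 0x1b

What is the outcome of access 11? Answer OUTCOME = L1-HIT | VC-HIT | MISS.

OUTCOME = L1-HIT

0: 0x27 (blk 9, set 1) → MISS  vc=[]
1: 0x25 (blk 9, set 1) → L1-HIT  vc=[]
2: 0x25 (blk 9, set 1) → L1-HIT  vc=[]
3: 0x35 (blk 13, set 1) → MISS  vc=[9]
4: 0x2a (blk 10, set 2) → MISS  vc=[9]
5: 0x2b (blk 10, set 2) → L1-HIT  vc=[9]
6: 0x35 (blk 13, set 1) → L1-HIT  vc=[9]
7: 0x55 (blk 21, set 1) → MISS  vc=[9, 13]
8: 0x37 (blk 13, set 1) → VC-HIT  vc=[9, 21]
9: 0x34 (blk 13, set 1) → L1-HIT  vc=[9, 21]
10: 0x2a (blk 10, set 2) → L1-HIT  vc=[9, 21]
11: 0x2b (blk 10, set 2) → L1-HIT  vc=[9, 21]
12: 0x34 (blk 13, set 1) → L1-HIT  vc=[9, 21]
13: 0x19 (blk 6, set 2) → MISS  vc=[9, 21, 10]
14: 0x2a (blk 10, set 2) → VC-HIT  vc=[9, 21, 6]
15: 0x1b (blk 6, set 2) → VC-HIT  vc=[9, 21, 10]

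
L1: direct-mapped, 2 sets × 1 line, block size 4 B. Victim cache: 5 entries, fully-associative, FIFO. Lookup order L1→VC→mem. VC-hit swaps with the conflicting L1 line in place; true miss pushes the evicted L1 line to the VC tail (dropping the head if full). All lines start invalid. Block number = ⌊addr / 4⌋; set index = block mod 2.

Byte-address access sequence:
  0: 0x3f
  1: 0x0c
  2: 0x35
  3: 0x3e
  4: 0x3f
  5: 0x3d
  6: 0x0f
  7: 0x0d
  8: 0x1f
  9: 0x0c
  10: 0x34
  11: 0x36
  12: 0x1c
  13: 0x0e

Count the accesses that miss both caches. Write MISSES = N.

MISSES = 4

#0 0x3f→b15/s1 MISS; vc=[]
#1 0xc→b3/s1 MISS; vc=[15]
#2 0x35→b13/s1 MISS; vc=[15,3]
#3 0x3e→b15/s1 VC-HIT; vc=[13,3]
#4 0x3f→b15/s1 L1-HIT; vc=[13,3]
#5 0x3d→b15/s1 L1-HIT; vc=[13,3]
#6 0xf→b3/s1 VC-HIT; vc=[13,15]
#7 0xd→b3/s1 L1-HIT; vc=[13,15]
#8 0x1f→b7/s1 MISS; vc=[13,15,3]
#9 0xc→b3/s1 VC-HIT; vc=[13,15,7]
#10 0x34→b13/s1 VC-HIT; vc=[3,15,7]
#11 0x36→b13/s1 L1-HIT; vc=[3,15,7]
#12 0x1c→b7/s1 VC-HIT; vc=[3,15,13]
#13 0xe→b3/s1 VC-HIT; vc=[7,15,13]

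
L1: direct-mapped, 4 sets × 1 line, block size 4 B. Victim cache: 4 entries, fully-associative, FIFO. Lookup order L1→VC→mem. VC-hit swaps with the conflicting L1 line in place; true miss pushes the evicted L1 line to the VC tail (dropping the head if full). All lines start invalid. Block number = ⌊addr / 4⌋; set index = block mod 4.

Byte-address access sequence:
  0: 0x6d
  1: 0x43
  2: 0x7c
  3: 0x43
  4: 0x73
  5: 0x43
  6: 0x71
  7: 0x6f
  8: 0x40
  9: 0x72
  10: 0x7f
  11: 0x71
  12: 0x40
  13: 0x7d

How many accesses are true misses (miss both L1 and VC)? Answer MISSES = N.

#0 0x6d→b27/s3 MISS; vc=[]
#1 0x43→b16/s0 MISS; vc=[]
#2 0x7c→b31/s3 MISS; vc=[27]
#3 0x43→b16/s0 L1-HIT; vc=[27]
#4 0x73→b28/s0 MISS; vc=[27,16]
#5 0x43→b16/s0 VC-HIT; vc=[27,28]
#6 0x71→b28/s0 VC-HIT; vc=[27,16]
#7 0x6f→b27/s3 VC-HIT; vc=[31,16]
#8 0x40→b16/s0 VC-HIT; vc=[31,28]
#9 0x72→b28/s0 VC-HIT; vc=[31,16]
#10 0x7f→b31/s3 VC-HIT; vc=[27,16]
#11 0x71→b28/s0 L1-HIT; vc=[27,16]
#12 0x40→b16/s0 VC-HIT; vc=[27,28]
#13 0x7d→b31/s3 L1-HIT; vc=[27,28]

MISSES = 4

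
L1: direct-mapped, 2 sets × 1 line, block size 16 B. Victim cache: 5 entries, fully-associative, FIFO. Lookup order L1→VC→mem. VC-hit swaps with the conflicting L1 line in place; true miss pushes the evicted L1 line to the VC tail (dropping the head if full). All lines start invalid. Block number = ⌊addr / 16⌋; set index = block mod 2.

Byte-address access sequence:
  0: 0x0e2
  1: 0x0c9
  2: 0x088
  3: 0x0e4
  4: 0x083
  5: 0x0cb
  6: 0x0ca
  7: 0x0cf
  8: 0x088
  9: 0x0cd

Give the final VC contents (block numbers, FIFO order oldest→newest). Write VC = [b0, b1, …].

VC = [14, 8]

  [0] addr=0xe2 blk=14 s=0: MISS | VC []
  [1] addr=0xc9 blk=12 s=0: MISS | VC [14]
  [2] addr=0x88 blk=8 s=0: MISS | VC [14, 12]
  [3] addr=0xe4 blk=14 s=0: VC-HIT | VC [8, 12]
  [4] addr=0x83 blk=8 s=0: VC-HIT | VC [14, 12]
  [5] addr=0xcb blk=12 s=0: VC-HIT | VC [14, 8]
  [6] addr=0xca blk=12 s=0: L1-HIT | VC [14, 8]
  [7] addr=0xcf blk=12 s=0: L1-HIT | VC [14, 8]
  [8] addr=0x88 blk=8 s=0: VC-HIT | VC [14, 12]
  [9] addr=0xcd blk=12 s=0: VC-HIT | VC [14, 8]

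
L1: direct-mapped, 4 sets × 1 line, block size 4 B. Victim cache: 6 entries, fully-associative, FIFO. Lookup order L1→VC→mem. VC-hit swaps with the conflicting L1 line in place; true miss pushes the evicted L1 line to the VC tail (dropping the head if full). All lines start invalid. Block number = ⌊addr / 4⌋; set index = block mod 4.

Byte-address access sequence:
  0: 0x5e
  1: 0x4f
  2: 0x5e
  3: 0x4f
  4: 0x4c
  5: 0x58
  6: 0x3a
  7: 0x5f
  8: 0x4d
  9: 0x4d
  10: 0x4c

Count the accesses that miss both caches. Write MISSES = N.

  [0] addr=0x5e blk=23 s=3: MISS | VC []
  [1] addr=0x4f blk=19 s=3: MISS | VC [23]
  [2] addr=0x5e blk=23 s=3: VC-HIT | VC [19]
  [3] addr=0x4f blk=19 s=3: VC-HIT | VC [23]
  [4] addr=0x4c blk=19 s=3: L1-HIT | VC [23]
  [5] addr=0x58 blk=22 s=2: MISS | VC [23]
  [6] addr=0x3a blk=14 s=2: MISS | VC [23, 22]
  [7] addr=0x5f blk=23 s=3: VC-HIT | VC [19, 22]
  [8] addr=0x4d blk=19 s=3: VC-HIT | VC [23, 22]
  [9] addr=0x4d blk=19 s=3: L1-HIT | VC [23, 22]
  [10] addr=0x4c blk=19 s=3: L1-HIT | VC [23, 22]

MISSES = 4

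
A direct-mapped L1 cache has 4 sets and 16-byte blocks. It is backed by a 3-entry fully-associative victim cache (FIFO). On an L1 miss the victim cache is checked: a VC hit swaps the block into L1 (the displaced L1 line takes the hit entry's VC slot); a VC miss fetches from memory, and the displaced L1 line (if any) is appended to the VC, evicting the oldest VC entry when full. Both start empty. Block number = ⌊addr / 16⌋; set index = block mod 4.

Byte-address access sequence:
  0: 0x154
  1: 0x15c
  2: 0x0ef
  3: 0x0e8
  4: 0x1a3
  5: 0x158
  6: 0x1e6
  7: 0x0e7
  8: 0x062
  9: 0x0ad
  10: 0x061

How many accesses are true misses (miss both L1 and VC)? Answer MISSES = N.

  [0] addr=0x154 blk=21 s=1: MISS | VC []
  [1] addr=0x15c blk=21 s=1: L1-HIT | VC []
  [2] addr=0xef blk=14 s=2: MISS | VC []
  [3] addr=0xe8 blk=14 s=2: L1-HIT | VC []
  [4] addr=0x1a3 blk=26 s=2: MISS | VC [14]
  [5] addr=0x158 blk=21 s=1: L1-HIT | VC [14]
  [6] addr=0x1e6 blk=30 s=2: MISS | VC [14, 26]
  [7] addr=0xe7 blk=14 s=2: VC-HIT | VC [30, 26]
  [8] addr=0x62 blk=6 s=2: MISS | VC [30, 26, 14]
  [9] addr=0xad blk=10 s=2: MISS | VC [26, 14, 6]
  [10] addr=0x61 blk=6 s=2: VC-HIT | VC [26, 14, 10]

MISSES = 6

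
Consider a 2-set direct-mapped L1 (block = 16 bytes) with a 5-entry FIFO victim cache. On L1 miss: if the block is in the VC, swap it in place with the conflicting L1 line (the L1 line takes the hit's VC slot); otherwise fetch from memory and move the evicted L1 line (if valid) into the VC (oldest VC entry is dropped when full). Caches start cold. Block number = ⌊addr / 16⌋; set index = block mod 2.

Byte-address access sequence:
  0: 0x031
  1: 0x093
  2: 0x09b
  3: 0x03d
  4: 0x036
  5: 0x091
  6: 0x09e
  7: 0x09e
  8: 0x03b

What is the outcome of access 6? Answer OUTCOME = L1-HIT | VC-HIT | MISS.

#0 0x31→b3/s1 MISS; vc=[]
#1 0x93→b9/s1 MISS; vc=[3]
#2 0x9b→b9/s1 L1-HIT; vc=[3]
#3 0x3d→b3/s1 VC-HIT; vc=[9]
#4 0x36→b3/s1 L1-HIT; vc=[9]
#5 0x91→b9/s1 VC-HIT; vc=[3]
#6 0x9e→b9/s1 L1-HIT; vc=[3]
#7 0x9e→b9/s1 L1-HIT; vc=[3]
#8 0x3b→b3/s1 VC-HIT; vc=[9]

OUTCOME = L1-HIT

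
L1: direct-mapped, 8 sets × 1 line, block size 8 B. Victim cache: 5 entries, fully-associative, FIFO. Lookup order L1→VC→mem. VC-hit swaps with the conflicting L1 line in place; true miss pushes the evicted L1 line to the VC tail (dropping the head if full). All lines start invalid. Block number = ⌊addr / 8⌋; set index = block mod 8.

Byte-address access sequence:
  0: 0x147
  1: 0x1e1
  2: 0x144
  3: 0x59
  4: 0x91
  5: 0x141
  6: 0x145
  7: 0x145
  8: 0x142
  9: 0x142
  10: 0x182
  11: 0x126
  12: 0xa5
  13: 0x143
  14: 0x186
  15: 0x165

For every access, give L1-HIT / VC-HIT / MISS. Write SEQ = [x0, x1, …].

SEQ = [MISS, MISS, L1-HIT, MISS, MISS, L1-HIT, L1-HIT, L1-HIT, L1-HIT, L1-HIT, MISS, MISS, MISS, VC-HIT, VC-HIT, MISS]

#0 0x147→b40/s0 MISS; vc=[]
#1 0x1e1→b60/s4 MISS; vc=[]
#2 0x144→b40/s0 L1-HIT; vc=[]
#3 0x59→b11/s3 MISS; vc=[]
#4 0x91→b18/s2 MISS; vc=[]
#5 0x141→b40/s0 L1-HIT; vc=[]
#6 0x145→b40/s0 L1-HIT; vc=[]
#7 0x145→b40/s0 L1-HIT; vc=[]
#8 0x142→b40/s0 L1-HIT; vc=[]
#9 0x142→b40/s0 L1-HIT; vc=[]
#10 0x182→b48/s0 MISS; vc=[40]
#11 0x126→b36/s4 MISS; vc=[40,60]
#12 0xa5→b20/s4 MISS; vc=[40,60,36]
#13 0x143→b40/s0 VC-HIT; vc=[48,60,36]
#14 0x186→b48/s0 VC-HIT; vc=[40,60,36]
#15 0x165→b44/s4 MISS; vc=[40,60,36,20]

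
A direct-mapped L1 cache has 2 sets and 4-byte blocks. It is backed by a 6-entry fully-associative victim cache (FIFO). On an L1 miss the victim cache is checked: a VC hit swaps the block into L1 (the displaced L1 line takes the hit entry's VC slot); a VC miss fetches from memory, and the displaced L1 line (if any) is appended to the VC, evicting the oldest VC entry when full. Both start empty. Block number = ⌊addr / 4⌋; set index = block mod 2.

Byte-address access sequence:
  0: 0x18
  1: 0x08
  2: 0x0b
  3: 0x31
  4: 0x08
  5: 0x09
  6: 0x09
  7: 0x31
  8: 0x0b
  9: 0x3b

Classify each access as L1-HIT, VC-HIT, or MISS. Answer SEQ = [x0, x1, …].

  [0] addr=0x18 blk=6 s=0: MISS | VC []
  [1] addr=0x8 blk=2 s=0: MISS | VC [6]
  [2] addr=0xb blk=2 s=0: L1-HIT | VC [6]
  [3] addr=0x31 blk=12 s=0: MISS | VC [6, 2]
  [4] addr=0x8 blk=2 s=0: VC-HIT | VC [6, 12]
  [5] addr=0x9 blk=2 s=0: L1-HIT | VC [6, 12]
  [6] addr=0x9 blk=2 s=0: L1-HIT | VC [6, 12]
  [7] addr=0x31 blk=12 s=0: VC-HIT | VC [6, 2]
  [8] addr=0xb blk=2 s=0: VC-HIT | VC [6, 12]
  [9] addr=0x3b blk=14 s=0: MISS | VC [6, 12, 2]

SEQ = [MISS, MISS, L1-HIT, MISS, VC-HIT, L1-HIT, L1-HIT, VC-HIT, VC-HIT, MISS]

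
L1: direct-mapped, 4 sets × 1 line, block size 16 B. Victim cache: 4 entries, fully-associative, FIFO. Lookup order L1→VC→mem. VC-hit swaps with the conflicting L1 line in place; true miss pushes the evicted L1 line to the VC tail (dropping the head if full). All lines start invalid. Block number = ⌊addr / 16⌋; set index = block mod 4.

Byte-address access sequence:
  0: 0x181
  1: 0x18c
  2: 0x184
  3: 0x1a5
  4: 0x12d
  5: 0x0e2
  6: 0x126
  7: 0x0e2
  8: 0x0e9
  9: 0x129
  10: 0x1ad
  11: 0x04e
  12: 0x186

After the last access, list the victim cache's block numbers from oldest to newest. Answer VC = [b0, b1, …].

0: 0x181 (blk 24, set 0) → MISS  vc=[]
1: 0x18c (blk 24, set 0) → L1-HIT  vc=[]
2: 0x184 (blk 24, set 0) → L1-HIT  vc=[]
3: 0x1a5 (blk 26, set 2) → MISS  vc=[]
4: 0x12d (blk 18, set 2) → MISS  vc=[26]
5: 0xe2 (blk 14, set 2) → MISS  vc=[26, 18]
6: 0x126 (blk 18, set 2) → VC-HIT  vc=[26, 14]
7: 0xe2 (blk 14, set 2) → VC-HIT  vc=[26, 18]
8: 0xe9 (blk 14, set 2) → L1-HIT  vc=[26, 18]
9: 0x129 (blk 18, set 2) → VC-HIT  vc=[26, 14]
10: 0x1ad (blk 26, set 2) → VC-HIT  vc=[18, 14]
11: 0x4e (blk 4, set 0) → MISS  vc=[18, 14, 24]
12: 0x186 (blk 24, set 0) → VC-HIT  vc=[18, 14, 4]

VC = [18, 14, 4]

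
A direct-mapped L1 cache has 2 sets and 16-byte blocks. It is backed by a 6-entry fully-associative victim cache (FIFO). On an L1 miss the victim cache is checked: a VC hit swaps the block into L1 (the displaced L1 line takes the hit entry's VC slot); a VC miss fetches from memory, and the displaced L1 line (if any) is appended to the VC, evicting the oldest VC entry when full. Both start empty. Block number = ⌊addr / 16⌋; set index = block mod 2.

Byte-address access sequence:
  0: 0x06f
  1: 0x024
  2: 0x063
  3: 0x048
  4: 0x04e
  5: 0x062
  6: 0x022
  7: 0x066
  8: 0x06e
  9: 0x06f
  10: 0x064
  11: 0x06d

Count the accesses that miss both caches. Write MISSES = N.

#0 0x6f→b6/s0 MISS; vc=[]
#1 0x24→b2/s0 MISS; vc=[6]
#2 0x63→b6/s0 VC-HIT; vc=[2]
#3 0x48→b4/s0 MISS; vc=[2,6]
#4 0x4e→b4/s0 L1-HIT; vc=[2,6]
#5 0x62→b6/s0 VC-HIT; vc=[2,4]
#6 0x22→b2/s0 VC-HIT; vc=[6,4]
#7 0x66→b6/s0 VC-HIT; vc=[2,4]
#8 0x6e→b6/s0 L1-HIT; vc=[2,4]
#9 0x6f→b6/s0 L1-HIT; vc=[2,4]
#10 0x64→b6/s0 L1-HIT; vc=[2,4]
#11 0x6d→b6/s0 L1-HIT; vc=[2,4]

MISSES = 3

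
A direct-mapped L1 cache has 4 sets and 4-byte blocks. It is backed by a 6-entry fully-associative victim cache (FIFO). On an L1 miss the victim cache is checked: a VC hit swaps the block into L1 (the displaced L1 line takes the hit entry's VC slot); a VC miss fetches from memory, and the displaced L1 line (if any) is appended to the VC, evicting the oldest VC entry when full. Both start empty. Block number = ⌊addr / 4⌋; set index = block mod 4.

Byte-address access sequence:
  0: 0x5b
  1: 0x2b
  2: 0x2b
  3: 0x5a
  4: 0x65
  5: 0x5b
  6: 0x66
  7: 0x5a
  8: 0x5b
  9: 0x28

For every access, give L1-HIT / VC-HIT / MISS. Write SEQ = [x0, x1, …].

SEQ = [MISS, MISS, L1-HIT, VC-HIT, MISS, L1-HIT, L1-HIT, L1-HIT, L1-HIT, VC-HIT]

0: 0x5b (blk 22, set 2) → MISS  vc=[]
1: 0x2b (blk 10, set 2) → MISS  vc=[22]
2: 0x2b (blk 10, set 2) → L1-HIT  vc=[22]
3: 0x5a (blk 22, set 2) → VC-HIT  vc=[10]
4: 0x65 (blk 25, set 1) → MISS  vc=[10]
5: 0x5b (blk 22, set 2) → L1-HIT  vc=[10]
6: 0x66 (blk 25, set 1) → L1-HIT  vc=[10]
7: 0x5a (blk 22, set 2) → L1-HIT  vc=[10]
8: 0x5b (blk 22, set 2) → L1-HIT  vc=[10]
9: 0x28 (blk 10, set 2) → VC-HIT  vc=[22]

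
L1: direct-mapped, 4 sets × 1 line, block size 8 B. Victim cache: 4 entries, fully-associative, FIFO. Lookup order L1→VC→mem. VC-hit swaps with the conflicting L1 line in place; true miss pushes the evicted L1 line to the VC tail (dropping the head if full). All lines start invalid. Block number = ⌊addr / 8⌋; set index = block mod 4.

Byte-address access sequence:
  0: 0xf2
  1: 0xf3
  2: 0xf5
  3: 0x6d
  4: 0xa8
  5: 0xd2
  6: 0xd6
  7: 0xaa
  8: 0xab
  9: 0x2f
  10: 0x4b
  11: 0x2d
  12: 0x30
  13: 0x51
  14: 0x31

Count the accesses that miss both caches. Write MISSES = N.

MISSES = 8

#0 0xf2→b30/s2 MISS; vc=[]
#1 0xf3→b30/s2 L1-HIT; vc=[]
#2 0xf5→b30/s2 L1-HIT; vc=[]
#3 0x6d→b13/s1 MISS; vc=[]
#4 0xa8→b21/s1 MISS; vc=[13]
#5 0xd2→b26/s2 MISS; vc=[13,30]
#6 0xd6→b26/s2 L1-HIT; vc=[13,30]
#7 0xaa→b21/s1 L1-HIT; vc=[13,30]
#8 0xab→b21/s1 L1-HIT; vc=[13,30]
#9 0x2f→b5/s1 MISS; vc=[13,30,21]
#10 0x4b→b9/s1 MISS; vc=[13,30,21,5]
#11 0x2d→b5/s1 VC-HIT; vc=[13,30,21,9]
#12 0x30→b6/s2 MISS; vc=[30,21,9,26]
#13 0x51→b10/s2 MISS; vc=[21,9,26,6]
#14 0x31→b6/s2 VC-HIT; vc=[21,9,26,10]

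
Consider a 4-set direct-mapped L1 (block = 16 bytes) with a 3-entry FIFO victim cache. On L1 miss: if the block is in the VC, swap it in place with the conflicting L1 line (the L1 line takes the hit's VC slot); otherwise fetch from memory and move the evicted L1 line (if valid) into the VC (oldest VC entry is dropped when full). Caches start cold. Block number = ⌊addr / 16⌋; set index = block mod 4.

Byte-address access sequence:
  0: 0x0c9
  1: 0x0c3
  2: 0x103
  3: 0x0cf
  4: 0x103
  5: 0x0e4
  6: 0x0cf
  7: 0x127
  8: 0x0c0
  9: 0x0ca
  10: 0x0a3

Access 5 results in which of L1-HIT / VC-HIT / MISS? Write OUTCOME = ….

  [0] addr=0xc9 blk=12 s=0: MISS | VC []
  [1] addr=0xc3 blk=12 s=0: L1-HIT | VC []
  [2] addr=0x103 blk=16 s=0: MISS | VC [12]
  [3] addr=0xcf blk=12 s=0: VC-HIT | VC [16]
  [4] addr=0x103 blk=16 s=0: VC-HIT | VC [12]
  [5] addr=0xe4 blk=14 s=2: MISS | VC [12]
  [6] addr=0xcf blk=12 s=0: VC-HIT | VC [16]
  [7] addr=0x127 blk=18 s=2: MISS | VC [16, 14]
  [8] addr=0xc0 blk=12 s=0: L1-HIT | VC [16, 14]
  [9] addr=0xca blk=12 s=0: L1-HIT | VC [16, 14]
  [10] addr=0xa3 blk=10 s=2: MISS | VC [16, 14, 18]

OUTCOME = MISS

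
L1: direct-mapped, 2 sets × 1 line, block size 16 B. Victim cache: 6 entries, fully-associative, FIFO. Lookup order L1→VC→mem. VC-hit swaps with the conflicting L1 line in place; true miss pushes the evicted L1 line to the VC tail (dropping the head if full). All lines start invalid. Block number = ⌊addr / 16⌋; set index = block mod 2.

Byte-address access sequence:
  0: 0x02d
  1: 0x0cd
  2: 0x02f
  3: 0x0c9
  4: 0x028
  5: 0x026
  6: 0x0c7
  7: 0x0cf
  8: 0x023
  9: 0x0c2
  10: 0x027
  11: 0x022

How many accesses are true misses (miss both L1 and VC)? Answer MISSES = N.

  [0] addr=0x2d blk=2 s=0: MISS | VC []
  [1] addr=0xcd blk=12 s=0: MISS | VC [2]
  [2] addr=0x2f blk=2 s=0: VC-HIT | VC [12]
  [3] addr=0xc9 blk=12 s=0: VC-HIT | VC [2]
  [4] addr=0x28 blk=2 s=0: VC-HIT | VC [12]
  [5] addr=0x26 blk=2 s=0: L1-HIT | VC [12]
  [6] addr=0xc7 blk=12 s=0: VC-HIT | VC [2]
  [7] addr=0xcf blk=12 s=0: L1-HIT | VC [2]
  [8] addr=0x23 blk=2 s=0: VC-HIT | VC [12]
  [9] addr=0xc2 blk=12 s=0: VC-HIT | VC [2]
  [10] addr=0x27 blk=2 s=0: VC-HIT | VC [12]
  [11] addr=0x22 blk=2 s=0: L1-HIT | VC [12]

MISSES = 2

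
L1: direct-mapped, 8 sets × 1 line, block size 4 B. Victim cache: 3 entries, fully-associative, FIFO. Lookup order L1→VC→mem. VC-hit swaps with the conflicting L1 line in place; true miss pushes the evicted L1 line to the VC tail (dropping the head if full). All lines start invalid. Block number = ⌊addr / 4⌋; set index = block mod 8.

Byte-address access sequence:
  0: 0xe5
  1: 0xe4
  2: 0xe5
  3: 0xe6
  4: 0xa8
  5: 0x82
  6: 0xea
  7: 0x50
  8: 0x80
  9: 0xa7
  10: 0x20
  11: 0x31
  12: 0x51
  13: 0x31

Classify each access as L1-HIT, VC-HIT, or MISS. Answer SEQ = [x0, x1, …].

#0 0xe5→b57/s1 MISS; vc=[]
#1 0xe4→b57/s1 L1-HIT; vc=[]
#2 0xe5→b57/s1 L1-HIT; vc=[]
#3 0xe6→b57/s1 L1-HIT; vc=[]
#4 0xa8→b42/s2 MISS; vc=[]
#5 0x82→b32/s0 MISS; vc=[]
#6 0xea→b58/s2 MISS; vc=[42]
#7 0x50→b20/s4 MISS; vc=[42]
#8 0x80→b32/s0 L1-HIT; vc=[42]
#9 0xa7→b41/s1 MISS; vc=[42,57]
#10 0x20→b8/s0 MISS; vc=[42,57,32]
#11 0x31→b12/s4 MISS; vc=[57,32,20]
#12 0x51→b20/s4 VC-HIT; vc=[57,32,12]
#13 0x31→b12/s4 VC-HIT; vc=[57,32,20]

SEQ = [MISS, L1-HIT, L1-HIT, L1-HIT, MISS, MISS, MISS, MISS, L1-HIT, MISS, MISS, MISS, VC-HIT, VC-HIT]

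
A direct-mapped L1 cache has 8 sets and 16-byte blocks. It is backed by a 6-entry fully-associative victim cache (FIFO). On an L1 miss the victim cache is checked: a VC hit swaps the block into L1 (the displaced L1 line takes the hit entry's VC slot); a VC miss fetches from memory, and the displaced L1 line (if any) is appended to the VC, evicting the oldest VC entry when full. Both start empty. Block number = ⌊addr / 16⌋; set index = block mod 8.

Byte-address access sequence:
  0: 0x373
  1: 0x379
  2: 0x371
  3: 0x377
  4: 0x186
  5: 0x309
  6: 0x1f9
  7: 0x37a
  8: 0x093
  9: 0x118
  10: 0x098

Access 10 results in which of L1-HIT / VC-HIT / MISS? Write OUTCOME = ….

OUTCOME = VC-HIT

0: 0x373 (blk 55, set 7) → MISS  vc=[]
1: 0x379 (blk 55, set 7) → L1-HIT  vc=[]
2: 0x371 (blk 55, set 7) → L1-HIT  vc=[]
3: 0x377 (blk 55, set 7) → L1-HIT  vc=[]
4: 0x186 (blk 24, set 0) → MISS  vc=[]
5: 0x309 (blk 48, set 0) → MISS  vc=[24]
6: 0x1f9 (blk 31, set 7) → MISS  vc=[24, 55]
7: 0x37a (blk 55, set 7) → VC-HIT  vc=[24, 31]
8: 0x93 (blk 9, set 1) → MISS  vc=[24, 31]
9: 0x118 (blk 17, set 1) → MISS  vc=[24, 31, 9]
10: 0x98 (blk 9, set 1) → VC-HIT  vc=[24, 31, 17]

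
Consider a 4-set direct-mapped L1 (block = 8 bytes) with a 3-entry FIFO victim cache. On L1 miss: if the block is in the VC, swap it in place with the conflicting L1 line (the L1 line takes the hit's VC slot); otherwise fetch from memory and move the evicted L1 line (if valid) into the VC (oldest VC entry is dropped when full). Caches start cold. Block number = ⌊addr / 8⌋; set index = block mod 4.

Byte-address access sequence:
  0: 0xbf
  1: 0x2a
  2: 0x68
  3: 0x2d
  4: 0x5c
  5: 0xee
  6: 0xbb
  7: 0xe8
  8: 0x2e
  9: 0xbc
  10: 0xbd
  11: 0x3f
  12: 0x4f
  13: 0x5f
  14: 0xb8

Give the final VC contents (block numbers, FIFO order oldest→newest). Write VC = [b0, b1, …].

VC = [11, 5, 7]

#0 0xbf→b23/s3 MISS; vc=[]
#1 0x2a→b5/s1 MISS; vc=[]
#2 0x68→b13/s1 MISS; vc=[5]
#3 0x2d→b5/s1 VC-HIT; vc=[13]
#4 0x5c→b11/s3 MISS; vc=[13,23]
#5 0xee→b29/s1 MISS; vc=[13,23,5]
#6 0xbb→b23/s3 VC-HIT; vc=[13,11,5]
#7 0xe8→b29/s1 L1-HIT; vc=[13,11,5]
#8 0x2e→b5/s1 VC-HIT; vc=[13,11,29]
#9 0xbc→b23/s3 L1-HIT; vc=[13,11,29]
#10 0xbd→b23/s3 L1-HIT; vc=[13,11,29]
#11 0x3f→b7/s3 MISS; vc=[11,29,23]
#12 0x4f→b9/s1 MISS; vc=[29,23,5]
#13 0x5f→b11/s3 MISS; vc=[23,5,7]
#14 0xb8→b23/s3 VC-HIT; vc=[11,5,7]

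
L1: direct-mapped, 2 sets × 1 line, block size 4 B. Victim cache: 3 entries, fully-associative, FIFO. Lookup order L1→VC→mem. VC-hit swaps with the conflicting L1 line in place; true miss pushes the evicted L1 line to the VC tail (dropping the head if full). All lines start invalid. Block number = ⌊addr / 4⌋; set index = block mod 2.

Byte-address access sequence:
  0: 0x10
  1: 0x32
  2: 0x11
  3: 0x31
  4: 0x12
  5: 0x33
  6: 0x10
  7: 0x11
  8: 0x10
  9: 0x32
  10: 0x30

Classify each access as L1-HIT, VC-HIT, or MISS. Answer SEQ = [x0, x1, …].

SEQ = [MISS, MISS, VC-HIT, VC-HIT, VC-HIT, VC-HIT, VC-HIT, L1-HIT, L1-HIT, VC-HIT, L1-HIT]

0: 0x10 (blk 4, set 0) → MISS  vc=[]
1: 0x32 (blk 12, set 0) → MISS  vc=[4]
2: 0x11 (blk 4, set 0) → VC-HIT  vc=[12]
3: 0x31 (blk 12, set 0) → VC-HIT  vc=[4]
4: 0x12 (blk 4, set 0) → VC-HIT  vc=[12]
5: 0x33 (blk 12, set 0) → VC-HIT  vc=[4]
6: 0x10 (blk 4, set 0) → VC-HIT  vc=[12]
7: 0x11 (blk 4, set 0) → L1-HIT  vc=[12]
8: 0x10 (blk 4, set 0) → L1-HIT  vc=[12]
9: 0x32 (blk 12, set 0) → VC-HIT  vc=[4]
10: 0x30 (blk 12, set 0) → L1-HIT  vc=[4]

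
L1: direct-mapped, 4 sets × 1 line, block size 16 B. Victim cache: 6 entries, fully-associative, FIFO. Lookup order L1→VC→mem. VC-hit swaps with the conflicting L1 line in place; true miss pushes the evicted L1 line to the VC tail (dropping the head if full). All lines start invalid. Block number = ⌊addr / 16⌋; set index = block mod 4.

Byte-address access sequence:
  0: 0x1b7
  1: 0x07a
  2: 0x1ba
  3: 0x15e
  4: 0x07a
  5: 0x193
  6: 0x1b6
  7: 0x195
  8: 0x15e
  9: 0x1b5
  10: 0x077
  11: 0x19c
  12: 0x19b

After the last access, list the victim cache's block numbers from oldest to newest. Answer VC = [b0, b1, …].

#0 0x1b7→b27/s3 MISS; vc=[]
#1 0x7a→b7/s3 MISS; vc=[27]
#2 0x1ba→b27/s3 VC-HIT; vc=[7]
#3 0x15e→b21/s1 MISS; vc=[7]
#4 0x7a→b7/s3 VC-HIT; vc=[27]
#5 0x193→b25/s1 MISS; vc=[27,21]
#6 0x1b6→b27/s3 VC-HIT; vc=[7,21]
#7 0x195→b25/s1 L1-HIT; vc=[7,21]
#8 0x15e→b21/s1 VC-HIT; vc=[7,25]
#9 0x1b5→b27/s3 L1-HIT; vc=[7,25]
#10 0x77→b7/s3 VC-HIT; vc=[27,25]
#11 0x19c→b25/s1 VC-HIT; vc=[27,21]
#12 0x19b→b25/s1 L1-HIT; vc=[27,21]

VC = [27, 21]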